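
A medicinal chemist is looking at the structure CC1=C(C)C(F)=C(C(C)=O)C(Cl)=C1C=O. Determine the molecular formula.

C11H10ClFO2

Walk through each heavy atom and fill implicit hydrogens from standard valence (C 4, N 3, O 2, S 2, halogen 1):
  atom 1: C, bond orders sum to 1 (valence 4) → 3 H
  atom 2: C, bond orders sum to 4 (valence 4) → 0 H
  atom 3: C, bond orders sum to 4 (valence 4) → 0 H
  atom 4: C, bond orders sum to 1 (valence 4) → 3 H
  atom 5: C, bond orders sum to 4 (valence 4) → 0 H
  atom 6: F (halogen, monovalent) → 0 H
  atom 7: C, bond orders sum to 4 (valence 4) → 0 H
  atom 8: C, bond orders sum to 4 (valence 4) → 0 H
  atom 9: C, bond orders sum to 1 (valence 4) → 3 H
  atom 10: O, bond orders sum to 2 (valence 2) → 0 H
  atom 11: C, bond orders sum to 4 (valence 4) → 0 H
  atom 12: Cl (halogen, monovalent) → 0 H
  atom 13: C, bond orders sum to 4 (valence 4) → 0 H
  atom 14: C, bond orders sum to 3 (valence 4) → 1 H
  atom 15: O, bond orders sum to 2 (valence 2) → 0 H
Totals → C:11, H:10, Cl:1, F:1, O:2.
In Hill order: C11H10ClFO2.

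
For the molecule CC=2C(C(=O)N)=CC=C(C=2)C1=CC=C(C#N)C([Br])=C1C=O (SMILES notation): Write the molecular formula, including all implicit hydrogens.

Walk through each heavy atom and fill implicit hydrogens from standard valence (C 4, N 3, O 2, S 2, halogen 1):
  atom 1: C, bond orders sum to 1 (valence 4) → 3 H
  atom 2: C, bond orders sum to 4 (valence 4) → 0 H
  atom 3: C, bond orders sum to 4 (valence 4) → 0 H
  atom 4: C, bond orders sum to 4 (valence 4) → 0 H
  atom 5: O, bond orders sum to 2 (valence 2) → 0 H
  atom 6: N, bond orders sum to 1 (valence 3) → 2 H
  atom 7: C, bond orders sum to 3 (valence 4) → 1 H
  atom 8: C, bond orders sum to 3 (valence 4) → 1 H
  atom 9: C, bond orders sum to 4 (valence 4) → 0 H
  atom 10: C, bond orders sum to 3 (valence 4) → 1 H
  atom 11: C, bond orders sum to 4 (valence 4) → 0 H
  atom 12: C, bond orders sum to 3 (valence 4) → 1 H
  atom 13: C, bond orders sum to 3 (valence 4) → 1 H
  atom 14: C, bond orders sum to 4 (valence 4) → 0 H
  atom 15: C, bond orders sum to 4 (valence 4) → 0 H
  atom 16: N, bond orders sum to 3 (valence 3) → 0 H
  atom 17: C, bond orders sum to 4 (valence 4) → 0 H
  atom 18: Br with explicit H count 0
  atom 19: C, bond orders sum to 4 (valence 4) → 0 H
  atom 20: C, bond orders sum to 3 (valence 4) → 1 H
  atom 21: O, bond orders sum to 2 (valence 2) → 0 H
Totals → C:16, H:11, Br:1, N:2, O:2.
In Hill order: C16H11BrN2O2.

C16H11BrN2O2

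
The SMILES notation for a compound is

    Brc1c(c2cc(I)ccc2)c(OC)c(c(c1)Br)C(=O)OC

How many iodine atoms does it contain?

Scan the SMILES for I atoms (remember two-letter symbols like Cl and Br are single atoms).
Iodine count: 1.

1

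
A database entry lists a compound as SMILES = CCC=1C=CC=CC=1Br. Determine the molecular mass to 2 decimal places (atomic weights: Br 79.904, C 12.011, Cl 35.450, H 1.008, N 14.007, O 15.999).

First, the molecular formula is C8H9Br (counting implicit H from valence).
  Br: 1 × 79.904 = 79.904
  C: 8 × 12.011 = 96.088
  H: 9 × 1.008 = 9.072
Sum: 1×79.904 + 8×12.011 + 9×1.008 = 185.064 → 185.06 g/mol.

185.06 g/mol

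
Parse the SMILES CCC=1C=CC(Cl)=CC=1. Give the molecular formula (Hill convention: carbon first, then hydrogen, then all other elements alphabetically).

C8H9Cl

Walk through each heavy atom and fill implicit hydrogens from standard valence (C 4, N 3, O 2, S 2, halogen 1):
  atom 1: C, bond orders sum to 1 (valence 4) → 3 H
  atom 2: C, bond orders sum to 2 (valence 4) → 2 H
  atom 3: C, bond orders sum to 4 (valence 4) → 0 H
  atom 4: C, bond orders sum to 3 (valence 4) → 1 H
  atom 5: C, bond orders sum to 3 (valence 4) → 1 H
  atom 6: C, bond orders sum to 4 (valence 4) → 0 H
  atom 7: Cl (halogen, monovalent) → 0 H
  atom 8: C, bond orders sum to 3 (valence 4) → 1 H
  atom 9: C, bond orders sum to 3 (valence 4) → 1 H
Totals → C:8, H:9, Cl:1.
In Hill order: C8H9Cl.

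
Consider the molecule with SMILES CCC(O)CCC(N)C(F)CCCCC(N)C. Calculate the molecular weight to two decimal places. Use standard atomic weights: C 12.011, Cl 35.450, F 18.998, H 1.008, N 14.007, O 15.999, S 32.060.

248.39 g/mol

First, the molecular formula is C13H29FN2O (counting implicit H from valence).
  C: 13 × 12.011 = 156.143
  F: 1 × 18.998 = 18.998
  H: 29 × 1.008 = 29.232
  N: 2 × 14.007 = 28.014
  O: 1 × 15.999 = 15.999
Sum: 13×12.011 + 1×18.998 + 29×1.008 + 2×14.007 + 1×15.999 = 248.386 → 248.39 g/mol.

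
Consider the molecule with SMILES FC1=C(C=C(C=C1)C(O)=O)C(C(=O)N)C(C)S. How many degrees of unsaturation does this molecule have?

Molecular formula: C11H12FNO3S.
DoU = (2C + 2 + N − H − X) / 2, where X is the halogen count and O/S are ignored.
    = (2·11 + 2 + 1 − 12 − 1) / 2 = 12 / 2 = 6.

6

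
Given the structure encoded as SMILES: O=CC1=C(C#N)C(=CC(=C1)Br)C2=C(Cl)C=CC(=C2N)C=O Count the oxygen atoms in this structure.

Scan the SMILES for O atoms (remember two-letter symbols like Cl and Br are single atoms).
Oxygen count: 2.

2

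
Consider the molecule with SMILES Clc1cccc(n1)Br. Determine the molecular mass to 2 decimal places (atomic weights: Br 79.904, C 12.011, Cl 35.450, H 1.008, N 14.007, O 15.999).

192.44 g/mol

First, the molecular formula is C5H3BrClN (counting implicit H from valence).
  Br: 1 × 79.904 = 79.904
  C: 5 × 12.011 = 60.055
  Cl: 1 × 35.450 = 35.450
  H: 3 × 1.008 = 3.024
  N: 1 × 14.007 = 14.007
Sum: 1×79.904 + 5×12.011 + 1×35.450 + 3×1.008 + 1×14.007 = 192.440 → 192.44 g/mol.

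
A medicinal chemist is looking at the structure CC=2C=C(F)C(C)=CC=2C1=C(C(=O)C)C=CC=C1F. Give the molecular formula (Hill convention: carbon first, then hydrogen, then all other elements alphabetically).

Walk through each heavy atom and fill implicit hydrogens from standard valence (C 4, N 3, O 2, S 2, halogen 1):
  atom 1: C, bond orders sum to 1 (valence 4) → 3 H
  atom 2: C, bond orders sum to 4 (valence 4) → 0 H
  atom 3: C, bond orders sum to 3 (valence 4) → 1 H
  atom 4: C, bond orders sum to 4 (valence 4) → 0 H
  atom 5: F (halogen, monovalent) → 0 H
  atom 6: C, bond orders sum to 4 (valence 4) → 0 H
  atom 7: C, bond orders sum to 1 (valence 4) → 3 H
  atom 8: C, bond orders sum to 3 (valence 4) → 1 H
  atom 9: C, bond orders sum to 4 (valence 4) → 0 H
  atom 10: C, bond orders sum to 4 (valence 4) → 0 H
  atom 11: C, bond orders sum to 4 (valence 4) → 0 H
  atom 12: C, bond orders sum to 4 (valence 4) → 0 H
  atom 13: O, bond orders sum to 2 (valence 2) → 0 H
  atom 14: C, bond orders sum to 1 (valence 4) → 3 H
  atom 15: C, bond orders sum to 3 (valence 4) → 1 H
  atom 16: C, bond orders sum to 3 (valence 4) → 1 H
  atom 17: C, bond orders sum to 3 (valence 4) → 1 H
  atom 18: C, bond orders sum to 4 (valence 4) → 0 H
  atom 19: F (halogen, monovalent) → 0 H
Totals → C:16, H:14, F:2, O:1.
In Hill order: C16H14F2O.

C16H14F2O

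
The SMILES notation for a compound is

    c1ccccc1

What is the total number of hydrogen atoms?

Walk through each heavy atom and fill implicit hydrogens from standard valence (C 4, N 3, O 2, S 2, halogen 1); for lowercase aromatic atoms, an aromatic c carries 1 H when it has two neighbours and 0 H with three, and aromatic n carries 0 H:
  atom 1: aromatic c, 2 neighbours → 1 H
  atom 2: aromatic c, 2 neighbours → 1 H
  atom 3: aromatic c, 2 neighbours → 1 H
  atom 4: aromatic c, 2 neighbours → 1 H
  atom 5: aromatic c, 2 neighbours → 1 H
  atom 6: aromatic c, 2 neighbours → 1 H
Total hydrogens: 6.

6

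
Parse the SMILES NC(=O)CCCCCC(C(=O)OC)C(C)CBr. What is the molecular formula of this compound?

Walk through each heavy atom and fill implicit hydrogens from standard valence (C 4, N 3, O 2, S 2, halogen 1):
  atom 1: N, bond orders sum to 1 (valence 3) → 2 H
  atom 2: C, bond orders sum to 4 (valence 4) → 0 H
  atom 3: O, bond orders sum to 2 (valence 2) → 0 H
  atom 4: C, bond orders sum to 2 (valence 4) → 2 H
  atom 5: C, bond orders sum to 2 (valence 4) → 2 H
  atom 6: C, bond orders sum to 2 (valence 4) → 2 H
  atom 7: C, bond orders sum to 2 (valence 4) → 2 H
  atom 8: C, bond orders sum to 2 (valence 4) → 2 H
  atom 9: C, bond orders sum to 3 (valence 4) → 1 H
  atom 10: C, bond orders sum to 4 (valence 4) → 0 H
  atom 11: O, bond orders sum to 2 (valence 2) → 0 H
  atom 12: O, bond orders sum to 2 (valence 2) → 0 H
  atom 13: C, bond orders sum to 1 (valence 4) → 3 H
  atom 14: C, bond orders sum to 3 (valence 4) → 1 H
  atom 15: C, bond orders sum to 1 (valence 4) → 3 H
  atom 16: C, bond orders sum to 2 (valence 4) → 2 H
  atom 17: Br (halogen, monovalent) → 0 H
Totals → C:12, H:22, Br:1, N:1, O:3.

C12H22BrNO3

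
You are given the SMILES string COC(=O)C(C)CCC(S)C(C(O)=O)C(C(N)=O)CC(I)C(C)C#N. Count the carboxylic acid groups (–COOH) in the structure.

1

The carboxylic acid motif appears at heavy-atom position 12 in the SMILES.
Other groups present: 1 amide, 1 ester, 1 nitrile, 1 thiol.
Carboxylic acid count: 1.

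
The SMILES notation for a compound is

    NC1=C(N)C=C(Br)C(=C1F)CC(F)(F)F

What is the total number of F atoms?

4

Scan the SMILES for F atoms (remember two-letter symbols like Cl and Br are single atoms).
Fluorine count: 4.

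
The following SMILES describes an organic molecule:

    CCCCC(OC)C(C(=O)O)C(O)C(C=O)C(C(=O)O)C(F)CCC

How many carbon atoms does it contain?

Count every carbon token in the SMILES (each C, including those in ring-closure positions and inside branches).
Carbon count: 17.

17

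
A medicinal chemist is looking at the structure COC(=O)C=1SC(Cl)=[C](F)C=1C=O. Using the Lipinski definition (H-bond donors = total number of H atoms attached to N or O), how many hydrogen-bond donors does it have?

0

Donors: find every N or O and count the H atoms it carries.
  atom 2 (O): bond orders sum to 2 → 0 H
  atom 4 (O): bond orders sum to 2 → 0 H
  atom 13 (O): bond orders sum to 2 → 0 H
Lipinski HBD = 0.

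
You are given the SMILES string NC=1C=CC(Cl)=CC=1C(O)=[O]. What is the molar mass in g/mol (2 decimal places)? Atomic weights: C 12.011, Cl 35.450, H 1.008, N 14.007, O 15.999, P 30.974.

First, the molecular formula is C7H6ClNO2 (counting implicit H from valence).
  C: 7 × 12.011 = 84.077
  Cl: 1 × 35.450 = 35.450
  H: 6 × 1.008 = 6.048
  N: 1 × 14.007 = 14.007
  O: 2 × 15.999 = 31.998
Sum: 7×12.011 + 1×35.450 + 6×1.008 + 1×14.007 + 2×15.999 = 171.580 → 171.58 g/mol.

171.58 g/mol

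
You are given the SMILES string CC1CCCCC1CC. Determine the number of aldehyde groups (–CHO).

Scan the SMILES for the aldehyde motif — none present.

0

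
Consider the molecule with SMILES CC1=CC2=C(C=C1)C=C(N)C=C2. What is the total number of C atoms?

Count every carbon token in the SMILES (each C, including those in ring-closure positions and inside branches).
Carbon count: 11.

11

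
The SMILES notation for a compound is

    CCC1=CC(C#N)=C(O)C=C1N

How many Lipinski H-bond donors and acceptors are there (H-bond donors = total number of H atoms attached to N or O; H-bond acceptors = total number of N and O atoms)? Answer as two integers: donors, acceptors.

Donors: find every N or O and count the H atoms it carries.
  atom 7 (N): bond orders sum to 3 → 0 H
  atom 9 (O): bond orders sum to 1 → 1 H
  atom 12 (N): bond orders sum to 1 → 2 H
Lipinski HBD = 3.
Acceptors: N atoms = 2, O atoms = 1 → HBA = 3.

3, 3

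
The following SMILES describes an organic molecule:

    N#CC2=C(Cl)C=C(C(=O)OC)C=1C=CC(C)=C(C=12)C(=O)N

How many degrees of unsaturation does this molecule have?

Molecular formula: C15H11ClN2O3.
DoU = (2C + 2 + N − H − X) / 2, where X is the halogen count and O/S are ignored.
    = (2·15 + 2 + 2 − 11 − 1) / 2 = 22 / 2 = 11.

11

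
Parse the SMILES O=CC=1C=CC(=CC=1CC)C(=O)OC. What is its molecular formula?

Walk through each heavy atom and fill implicit hydrogens from standard valence (C 4, N 3, O 2, S 2, halogen 1):
  atom 1: O, bond orders sum to 2 (valence 2) → 0 H
  atom 2: C, bond orders sum to 3 (valence 4) → 1 H
  atom 3: C, bond orders sum to 4 (valence 4) → 0 H
  atom 4: C, bond orders sum to 3 (valence 4) → 1 H
  atom 5: C, bond orders sum to 3 (valence 4) → 1 H
  atom 6: C, bond orders sum to 4 (valence 4) → 0 H
  atom 7: C, bond orders sum to 3 (valence 4) → 1 H
  atom 8: C, bond orders sum to 4 (valence 4) → 0 H
  atom 9: C, bond orders sum to 2 (valence 4) → 2 H
  atom 10: C, bond orders sum to 1 (valence 4) → 3 H
  atom 11: C, bond orders sum to 4 (valence 4) → 0 H
  atom 12: O, bond orders sum to 2 (valence 2) → 0 H
  atom 13: O, bond orders sum to 2 (valence 2) → 0 H
  atom 14: C, bond orders sum to 1 (valence 4) → 3 H
Totals → C:11, H:12, O:3.
In Hill order: C11H12O3.

C11H12O3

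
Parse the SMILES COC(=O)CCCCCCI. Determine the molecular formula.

Walk through each heavy atom and fill implicit hydrogens from standard valence (C 4, N 3, O 2, S 2, halogen 1):
  atom 1: C, bond orders sum to 1 (valence 4) → 3 H
  atom 2: O, bond orders sum to 2 (valence 2) → 0 H
  atom 3: C, bond orders sum to 4 (valence 4) → 0 H
  atom 4: O, bond orders sum to 2 (valence 2) → 0 H
  atom 5: C, bond orders sum to 2 (valence 4) → 2 H
  atom 6: C, bond orders sum to 2 (valence 4) → 2 H
  atom 7: C, bond orders sum to 2 (valence 4) → 2 H
  atom 8: C, bond orders sum to 2 (valence 4) → 2 H
  atom 9: C, bond orders sum to 2 (valence 4) → 2 H
  atom 10: C, bond orders sum to 2 (valence 4) → 2 H
  atom 11: I (halogen, monovalent) → 0 H
Totals → C:8, H:15, I:1, O:2.

C8H15IO2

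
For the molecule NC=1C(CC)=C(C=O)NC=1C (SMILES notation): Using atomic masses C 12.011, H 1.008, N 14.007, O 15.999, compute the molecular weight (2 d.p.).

First, the molecular formula is C8H12N2O (counting implicit H from valence).
  C: 8 × 12.011 = 96.088
  H: 12 × 1.008 = 12.096
  N: 2 × 14.007 = 28.014
  O: 1 × 15.999 = 15.999
Sum: 8×12.011 + 12×1.008 + 2×14.007 + 1×15.999 = 152.197 → 152.20 g/mol.

152.20 g/mol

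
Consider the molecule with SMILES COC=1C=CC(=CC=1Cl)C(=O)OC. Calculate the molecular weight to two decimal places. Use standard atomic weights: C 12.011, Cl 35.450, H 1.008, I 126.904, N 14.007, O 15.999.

First, the molecular formula is C9H9ClO3 (counting implicit H from valence).
  C: 9 × 12.011 = 108.099
  Cl: 1 × 35.450 = 35.450
  H: 9 × 1.008 = 9.072
  O: 3 × 15.999 = 47.997
Sum: 9×12.011 + 1×35.450 + 9×1.008 + 3×15.999 = 200.618 → 200.62 g/mol.

200.62 g/mol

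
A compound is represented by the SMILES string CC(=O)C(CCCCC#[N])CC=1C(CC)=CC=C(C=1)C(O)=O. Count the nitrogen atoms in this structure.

Scan the SMILES for N atoms (remember two-letter symbols like Cl and Br are single atoms).
Nitrogen count: 1.

1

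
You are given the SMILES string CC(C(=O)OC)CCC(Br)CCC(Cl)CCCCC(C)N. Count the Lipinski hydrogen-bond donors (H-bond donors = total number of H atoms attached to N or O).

2

Donors: find every N or O and count the H atoms it carries.
  atom 4 (O): bond orders sum to 2 → 0 H
  atom 5 (O): bond orders sum to 2 → 0 H
  atom 21 (N): bond orders sum to 1 → 2 H
Lipinski HBD = 2.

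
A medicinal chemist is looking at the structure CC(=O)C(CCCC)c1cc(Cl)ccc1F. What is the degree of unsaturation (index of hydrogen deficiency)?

5

Molecular formula: C13H16ClFO.
DoU = (2C + 2 + N − H − X) / 2, where X is the halogen count and O/S are ignored.
    = (2·13 + 2 + 0 − 16 − 2) / 2 = 10 / 2 = 5.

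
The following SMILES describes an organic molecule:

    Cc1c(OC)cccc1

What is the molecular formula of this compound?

C8H10O

Walk through each heavy atom and fill implicit hydrogens from standard valence (C 4, N 3, O 2, S 2, halogen 1); for lowercase aromatic atoms, an aromatic c carries 1 H when it has two neighbours and 0 H with three, and aromatic n carries 0 H:
  atom 1: C, bond orders sum to 1 (valence 4) → 3 H
  atom 2: aromatic c, 3 neighbours → 0 H
  atom 3: aromatic c, 3 neighbours → 0 H
  atom 4: O, bond orders sum to 2 (valence 2) → 0 H
  atom 5: C, bond orders sum to 1 (valence 4) → 3 H
  atom 6: aromatic c, 2 neighbours → 1 H
  atom 7: aromatic c, 2 neighbours → 1 H
  atom 8: aromatic c, 2 neighbours → 1 H
  atom 9: aromatic c, 2 neighbours → 1 H
Totals → C:8, H:10, O:1.
In Hill order: C8H10O.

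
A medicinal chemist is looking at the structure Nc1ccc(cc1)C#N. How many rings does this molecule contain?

1

In SMILES, each pair of matching ring-closure digits denotes one ring-closing bond; the number of such bonds equals the number of independent rings.
Ring-closure bonds here: 1.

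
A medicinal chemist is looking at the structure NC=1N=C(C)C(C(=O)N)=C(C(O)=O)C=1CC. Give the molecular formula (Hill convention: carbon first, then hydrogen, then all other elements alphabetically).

Walk through each heavy atom and fill implicit hydrogens from standard valence (C 4, N 3, O 2, S 2, halogen 1):
  atom 1: N, bond orders sum to 1 (valence 3) → 2 H
  atom 2: C, bond orders sum to 4 (valence 4) → 0 H
  atom 3: N, bond orders sum to 3 (valence 3) → 0 H
  atom 4: C, bond orders sum to 4 (valence 4) → 0 H
  atom 5: C, bond orders sum to 1 (valence 4) → 3 H
  atom 6: C, bond orders sum to 4 (valence 4) → 0 H
  atom 7: C, bond orders sum to 4 (valence 4) → 0 H
  atom 8: O, bond orders sum to 2 (valence 2) → 0 H
  atom 9: N, bond orders sum to 1 (valence 3) → 2 H
  atom 10: C, bond orders sum to 4 (valence 4) → 0 H
  atom 11: C, bond orders sum to 4 (valence 4) → 0 H
  atom 12: O, bond orders sum to 1 (valence 2) → 1 H
  atom 13: O, bond orders sum to 2 (valence 2) → 0 H
  atom 14: C, bond orders sum to 4 (valence 4) → 0 H
  atom 15: C, bond orders sum to 2 (valence 4) → 2 H
  atom 16: C, bond orders sum to 1 (valence 4) → 3 H
Totals → C:10, H:13, N:3, O:3.
In Hill order: C10H13N3O3.

C10H13N3O3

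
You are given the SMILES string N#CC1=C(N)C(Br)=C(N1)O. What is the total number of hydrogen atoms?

4

Walk through each heavy atom and fill implicit hydrogens from standard valence (C 4, N 3, O 2, S 2, halogen 1):
  atom 1: N, bond orders sum to 3 (valence 3) → 0 H
  atom 2: C, bond orders sum to 4 (valence 4) → 0 H
  atom 3: C, bond orders sum to 4 (valence 4) → 0 H
  atom 4: C, bond orders sum to 4 (valence 4) → 0 H
  atom 5: N, bond orders sum to 1 (valence 3) → 2 H
  atom 6: C, bond orders sum to 4 (valence 4) → 0 H
  atom 7: Br (halogen, monovalent) → 0 H
  atom 8: C, bond orders sum to 4 (valence 4) → 0 H
  atom 9: N, bond orders sum to 2 (valence 3) → 1 H
  atom 10: O, bond orders sum to 1 (valence 2) → 1 H
Total hydrogens: 4.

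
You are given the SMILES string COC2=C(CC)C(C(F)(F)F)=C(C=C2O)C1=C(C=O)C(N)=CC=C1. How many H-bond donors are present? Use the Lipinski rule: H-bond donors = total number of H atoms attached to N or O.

3

Donors: find every N or O and count the H atoms it carries.
  atom 2 (O): bond orders sum to 2 → 0 H
  atom 15 (O): bond orders sum to 1 → 1 H
  atom 19 (O): bond orders sum to 2 → 0 H
  atom 21 (N): bond orders sum to 1 → 2 H
Lipinski HBD = 3.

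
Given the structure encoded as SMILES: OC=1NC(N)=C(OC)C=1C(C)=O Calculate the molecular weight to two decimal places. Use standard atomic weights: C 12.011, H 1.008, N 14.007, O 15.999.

170.17 g/mol

First, the molecular formula is C7H10N2O3 (counting implicit H from valence).
  C: 7 × 12.011 = 84.077
  H: 10 × 1.008 = 10.080
  N: 2 × 14.007 = 28.014
  O: 3 × 15.999 = 47.997
Sum: 7×12.011 + 10×1.008 + 2×14.007 + 3×15.999 = 170.168 → 170.17 g/mol.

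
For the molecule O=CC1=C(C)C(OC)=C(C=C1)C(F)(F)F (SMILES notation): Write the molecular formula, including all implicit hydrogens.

Walk through each heavy atom and fill implicit hydrogens from standard valence (C 4, N 3, O 2, S 2, halogen 1):
  atom 1: O, bond orders sum to 2 (valence 2) → 0 H
  atom 2: C, bond orders sum to 3 (valence 4) → 1 H
  atom 3: C, bond orders sum to 4 (valence 4) → 0 H
  atom 4: C, bond orders sum to 4 (valence 4) → 0 H
  atom 5: C, bond orders sum to 1 (valence 4) → 3 H
  atom 6: C, bond orders sum to 4 (valence 4) → 0 H
  atom 7: O, bond orders sum to 2 (valence 2) → 0 H
  atom 8: C, bond orders sum to 1 (valence 4) → 3 H
  atom 9: C, bond orders sum to 4 (valence 4) → 0 H
  atom 10: C, bond orders sum to 3 (valence 4) → 1 H
  atom 11: C, bond orders sum to 3 (valence 4) → 1 H
  atom 12: C, bond orders sum to 4 (valence 4) → 0 H
  atom 13: F (halogen, monovalent) → 0 H
  atom 14: F (halogen, monovalent) → 0 H
  atom 15: F (halogen, monovalent) → 0 H
Totals → C:10, H:9, F:3, O:2.
In Hill order: C10H9F3O2.

C10H9F3O2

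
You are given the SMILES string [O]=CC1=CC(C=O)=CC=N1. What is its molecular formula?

Walk through each heavy atom and fill implicit hydrogens from standard valence (C 4, N 3, O 2, S 2, halogen 1):
  atom 1: O with explicit H count 0
  atom 2: C, bond orders sum to 3 (valence 4) → 1 H
  atom 3: C, bond orders sum to 4 (valence 4) → 0 H
  atom 4: C, bond orders sum to 3 (valence 4) → 1 H
  atom 5: C, bond orders sum to 4 (valence 4) → 0 H
  atom 6: C, bond orders sum to 3 (valence 4) → 1 H
  atom 7: O, bond orders sum to 2 (valence 2) → 0 H
  atom 8: C, bond orders sum to 3 (valence 4) → 1 H
  atom 9: C, bond orders sum to 3 (valence 4) → 1 H
  atom 10: N, bond orders sum to 3 (valence 3) → 0 H
Totals → C:7, H:5, N:1, O:2.

C7H5NO2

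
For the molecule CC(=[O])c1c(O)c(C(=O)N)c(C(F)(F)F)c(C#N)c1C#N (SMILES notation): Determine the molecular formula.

C12H6F3N3O3

Walk through each heavy atom and fill implicit hydrogens from standard valence (C 4, N 3, O 2, S 2, halogen 1); for lowercase aromatic atoms, an aromatic c carries 1 H when it has two neighbours and 0 H with three, and aromatic n carries 0 H:
  atom 1: C, bond orders sum to 1 (valence 4) → 3 H
  atom 2: C, bond orders sum to 4 (valence 4) → 0 H
  atom 3: O with explicit H count 0
  atom 4: aromatic c, 3 neighbours → 0 H
  atom 5: aromatic c, 3 neighbours → 0 H
  atom 6: O, bond orders sum to 1 (valence 2) → 1 H
  atom 7: aromatic c, 3 neighbours → 0 H
  atom 8: C, bond orders sum to 4 (valence 4) → 0 H
  atom 9: O, bond orders sum to 2 (valence 2) → 0 H
  atom 10: N, bond orders sum to 1 (valence 3) → 2 H
  atom 11: aromatic c, 3 neighbours → 0 H
  atom 12: C, bond orders sum to 4 (valence 4) → 0 H
  atom 13: F (halogen, monovalent) → 0 H
  atom 14: F (halogen, monovalent) → 0 H
  atom 15: F (halogen, monovalent) → 0 H
  atom 16: aromatic c, 3 neighbours → 0 H
  atom 17: C, bond orders sum to 4 (valence 4) → 0 H
  atom 18: N, bond orders sum to 3 (valence 3) → 0 H
  atom 19: aromatic c, 3 neighbours → 0 H
  atom 20: C, bond orders sum to 4 (valence 4) → 0 H
  atom 21: N, bond orders sum to 3 (valence 3) → 0 H
Totals → C:12, H:6, F:3, N:3, O:3.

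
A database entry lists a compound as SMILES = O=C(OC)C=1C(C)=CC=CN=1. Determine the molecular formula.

Walk through each heavy atom and fill implicit hydrogens from standard valence (C 4, N 3, O 2, S 2, halogen 1):
  atom 1: O, bond orders sum to 2 (valence 2) → 0 H
  atom 2: C, bond orders sum to 4 (valence 4) → 0 H
  atom 3: O, bond orders sum to 2 (valence 2) → 0 H
  atom 4: C, bond orders sum to 1 (valence 4) → 3 H
  atom 5: C, bond orders sum to 4 (valence 4) → 0 H
  atom 6: C, bond orders sum to 4 (valence 4) → 0 H
  atom 7: C, bond orders sum to 1 (valence 4) → 3 H
  atom 8: C, bond orders sum to 3 (valence 4) → 1 H
  atom 9: C, bond orders sum to 3 (valence 4) → 1 H
  atom 10: C, bond orders sum to 3 (valence 4) → 1 H
  atom 11: N, bond orders sum to 3 (valence 3) → 0 H
Totals → C:8, H:9, N:1, O:2.

C8H9NO2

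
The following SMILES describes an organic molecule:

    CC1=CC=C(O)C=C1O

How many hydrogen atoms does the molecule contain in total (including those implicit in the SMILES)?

Walk through each heavy atom and fill implicit hydrogens from standard valence (C 4, N 3, O 2, S 2, halogen 1):
  atom 1: C, bond orders sum to 1 (valence 4) → 3 H
  atom 2: C, bond orders sum to 4 (valence 4) → 0 H
  atom 3: C, bond orders sum to 3 (valence 4) → 1 H
  atom 4: C, bond orders sum to 3 (valence 4) → 1 H
  atom 5: C, bond orders sum to 4 (valence 4) → 0 H
  atom 6: O, bond orders sum to 1 (valence 2) → 1 H
  atom 7: C, bond orders sum to 3 (valence 4) → 1 H
  atom 8: C, bond orders sum to 4 (valence 4) → 0 H
  atom 9: O, bond orders sum to 1 (valence 2) → 1 H
Total hydrogens: 8.

8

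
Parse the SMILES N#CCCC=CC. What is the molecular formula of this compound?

Walk through each heavy atom and fill implicit hydrogens from standard valence (C 4, N 3, O 2, S 2, halogen 1):
  atom 1: N, bond orders sum to 3 (valence 3) → 0 H
  atom 2: C, bond orders sum to 4 (valence 4) → 0 H
  atom 3: C, bond orders sum to 2 (valence 4) → 2 H
  atom 4: C, bond orders sum to 2 (valence 4) → 2 H
  atom 5: C, bond orders sum to 3 (valence 4) → 1 H
  atom 6: C, bond orders sum to 3 (valence 4) → 1 H
  atom 7: C, bond orders sum to 1 (valence 4) → 3 H
Totals → C:6, H:9, N:1.

C6H9N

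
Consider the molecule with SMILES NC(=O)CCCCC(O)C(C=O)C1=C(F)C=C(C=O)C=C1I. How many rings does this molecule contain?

In SMILES, each pair of matching ring-closure digits denotes one ring-closing bond; the number of such bonds equals the number of independent rings.
Ring-closure bonds here: 1.

1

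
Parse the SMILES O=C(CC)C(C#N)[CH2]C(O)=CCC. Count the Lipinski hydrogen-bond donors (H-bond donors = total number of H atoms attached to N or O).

Donors: find every N or O and count the H atoms it carries.
  atom 1 (O): bond orders sum to 2 → 0 H
  atom 7 (N): bond orders sum to 3 → 0 H
  atom 10 (O): bond orders sum to 1 → 1 H
Lipinski HBD = 1.

1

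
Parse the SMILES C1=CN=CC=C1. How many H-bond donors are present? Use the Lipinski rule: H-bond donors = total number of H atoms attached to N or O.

Donors: find every N or O and count the H atoms it carries.
  atom 3 (N): bond orders sum to 3 → 0 H
Lipinski HBD = 0.

0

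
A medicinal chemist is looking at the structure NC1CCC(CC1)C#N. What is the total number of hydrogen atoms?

12

Walk through each heavy atom and fill implicit hydrogens from standard valence (C 4, N 3, O 2, S 2, halogen 1):
  atom 1: N, bond orders sum to 1 (valence 3) → 2 H
  atom 2: C, bond orders sum to 3 (valence 4) → 1 H
  atom 3: C, bond orders sum to 2 (valence 4) → 2 H
  atom 4: C, bond orders sum to 2 (valence 4) → 2 H
  atom 5: C, bond orders sum to 3 (valence 4) → 1 H
  atom 6: C, bond orders sum to 2 (valence 4) → 2 H
  atom 7: C, bond orders sum to 2 (valence 4) → 2 H
  atom 8: C, bond orders sum to 4 (valence 4) → 0 H
  atom 9: N, bond orders sum to 3 (valence 3) → 0 H
Total hydrogens: 12.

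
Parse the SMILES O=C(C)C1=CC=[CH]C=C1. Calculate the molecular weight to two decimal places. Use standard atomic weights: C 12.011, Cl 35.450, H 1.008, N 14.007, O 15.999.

First, the molecular formula is C8H8O (counting implicit H from valence).
  C: 8 × 12.011 = 96.088
  H: 8 × 1.008 = 8.064
  O: 1 × 15.999 = 15.999
Sum: 8×12.011 + 8×1.008 + 1×15.999 = 120.151 → 120.15 g/mol.

120.15 g/mol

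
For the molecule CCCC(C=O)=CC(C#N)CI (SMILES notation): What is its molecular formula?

C9H12INO

Walk through each heavy atom and fill implicit hydrogens from standard valence (C 4, N 3, O 2, S 2, halogen 1):
  atom 1: C, bond orders sum to 1 (valence 4) → 3 H
  atom 2: C, bond orders sum to 2 (valence 4) → 2 H
  atom 3: C, bond orders sum to 2 (valence 4) → 2 H
  atom 4: C, bond orders sum to 4 (valence 4) → 0 H
  atom 5: C, bond orders sum to 3 (valence 4) → 1 H
  atom 6: O, bond orders sum to 2 (valence 2) → 0 H
  atom 7: C, bond orders sum to 3 (valence 4) → 1 H
  atom 8: C, bond orders sum to 3 (valence 4) → 1 H
  atom 9: C, bond orders sum to 4 (valence 4) → 0 H
  atom 10: N, bond orders sum to 3 (valence 3) → 0 H
  atom 11: C, bond orders sum to 2 (valence 4) → 2 H
  atom 12: I (halogen, monovalent) → 0 H
Totals → C:9, H:12, I:1, N:1, O:1.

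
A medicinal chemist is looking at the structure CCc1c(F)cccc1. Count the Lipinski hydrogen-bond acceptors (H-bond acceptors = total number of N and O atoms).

N atoms: 0; O atoms: 0.
Lipinski HBA = 0 + 0 = 0.

0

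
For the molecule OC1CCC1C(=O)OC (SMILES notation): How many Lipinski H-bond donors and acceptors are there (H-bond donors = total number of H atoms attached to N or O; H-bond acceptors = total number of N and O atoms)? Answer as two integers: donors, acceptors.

Donors: find every N or O and count the H atoms it carries.
  atom 1 (O): bond orders sum to 1 → 1 H
  atom 7 (O): bond orders sum to 2 → 0 H
  atom 8 (O): bond orders sum to 2 → 0 H
Lipinski HBD = 1.
Acceptors: N atoms = 0, O atoms = 3 → HBA = 3.

1, 3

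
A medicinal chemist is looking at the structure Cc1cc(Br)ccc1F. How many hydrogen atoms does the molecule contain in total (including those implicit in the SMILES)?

6

Walk through each heavy atom and fill implicit hydrogens from standard valence (C 4, N 3, O 2, S 2, halogen 1); for lowercase aromatic atoms, an aromatic c carries 1 H when it has two neighbours and 0 H with three, and aromatic n carries 0 H:
  atom 1: C, bond orders sum to 1 (valence 4) → 3 H
  atom 2: aromatic c, 3 neighbours → 0 H
  atom 3: aromatic c, 2 neighbours → 1 H
  atom 4: aromatic c, 3 neighbours → 0 H
  atom 5: Br (halogen, monovalent) → 0 H
  atom 6: aromatic c, 2 neighbours → 1 H
  atom 7: aromatic c, 2 neighbours → 1 H
  atom 8: aromatic c, 3 neighbours → 0 H
  atom 9: F (halogen, monovalent) → 0 H
Total hydrogens: 6.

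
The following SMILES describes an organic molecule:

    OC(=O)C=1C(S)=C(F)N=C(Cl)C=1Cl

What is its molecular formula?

Walk through each heavy atom and fill implicit hydrogens from standard valence (C 4, N 3, O 2, S 2, halogen 1):
  atom 1: O, bond orders sum to 1 (valence 2) → 1 H
  atom 2: C, bond orders sum to 4 (valence 4) → 0 H
  atom 3: O, bond orders sum to 2 (valence 2) → 0 H
  atom 4: C, bond orders sum to 4 (valence 4) → 0 H
  atom 5: C, bond orders sum to 4 (valence 4) → 0 H
  atom 6: S, bond orders sum to 1 (valence 2) → 1 H
  atom 7: C, bond orders sum to 4 (valence 4) → 0 H
  atom 8: F (halogen, monovalent) → 0 H
  atom 9: N, bond orders sum to 3 (valence 3) → 0 H
  atom 10: C, bond orders sum to 4 (valence 4) → 0 H
  atom 11: Cl (halogen, monovalent) → 0 H
  atom 12: C, bond orders sum to 4 (valence 4) → 0 H
  atom 13: Cl (halogen, monovalent) → 0 H
Totals → C:6, H:2, Cl:2, F:1, N:1, O:2, S:1.

C6H2Cl2FNO2S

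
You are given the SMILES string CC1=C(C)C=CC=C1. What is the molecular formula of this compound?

Walk through each heavy atom and fill implicit hydrogens from standard valence (C 4, N 3, O 2, S 2, halogen 1):
  atom 1: C, bond orders sum to 1 (valence 4) → 3 H
  atom 2: C, bond orders sum to 4 (valence 4) → 0 H
  atom 3: C, bond orders sum to 4 (valence 4) → 0 H
  atom 4: C, bond orders sum to 1 (valence 4) → 3 H
  atom 5: C, bond orders sum to 3 (valence 4) → 1 H
  atom 6: C, bond orders sum to 3 (valence 4) → 1 H
  atom 7: C, bond orders sum to 3 (valence 4) → 1 H
  atom 8: C, bond orders sum to 3 (valence 4) → 1 H
Totals → C:8, H:10.
In Hill order: C8H10.

C8H10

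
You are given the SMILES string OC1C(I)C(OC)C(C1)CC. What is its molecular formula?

C8H15IO2

Walk through each heavy atom and fill implicit hydrogens from standard valence (C 4, N 3, O 2, S 2, halogen 1):
  atom 1: O, bond orders sum to 1 (valence 2) → 1 H
  atom 2: C, bond orders sum to 3 (valence 4) → 1 H
  atom 3: C, bond orders sum to 3 (valence 4) → 1 H
  atom 4: I (halogen, monovalent) → 0 H
  atom 5: C, bond orders sum to 3 (valence 4) → 1 H
  atom 6: O, bond orders sum to 2 (valence 2) → 0 H
  atom 7: C, bond orders sum to 1 (valence 4) → 3 H
  atom 8: C, bond orders sum to 3 (valence 4) → 1 H
  atom 9: C, bond orders sum to 2 (valence 4) → 2 H
  atom 10: C, bond orders sum to 2 (valence 4) → 2 H
  atom 11: C, bond orders sum to 1 (valence 4) → 3 H
Totals → C:8, H:15, I:1, O:2.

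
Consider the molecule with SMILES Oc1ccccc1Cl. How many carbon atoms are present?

Count every carbon token in the SMILES (each C, including those in ring-closure positions and inside branches).
Carbon count: 6.

6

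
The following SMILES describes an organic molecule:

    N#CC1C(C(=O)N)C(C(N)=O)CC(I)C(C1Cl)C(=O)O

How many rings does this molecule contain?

In SMILES, each pair of matching ring-closure digits denotes one ring-closing bond; the number of such bonds equals the number of independent rings.
Ring-closure bonds here: 1.

1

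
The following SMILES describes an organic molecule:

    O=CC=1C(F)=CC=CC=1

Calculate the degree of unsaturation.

5

Degree of unsaturation = (number of rings) + (number of π bonds).
Ring closures in the SMILES: 1.
π bonds: 4 double bonds (each 1 DoU) → 4 DoU from unsaturation.
Total DoU = 1 + 4 = 5.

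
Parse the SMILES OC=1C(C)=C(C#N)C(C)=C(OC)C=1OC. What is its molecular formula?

Walk through each heavy atom and fill implicit hydrogens from standard valence (C 4, N 3, O 2, S 2, halogen 1):
  atom 1: O, bond orders sum to 1 (valence 2) → 1 H
  atom 2: C, bond orders sum to 4 (valence 4) → 0 H
  atom 3: C, bond orders sum to 4 (valence 4) → 0 H
  atom 4: C, bond orders sum to 1 (valence 4) → 3 H
  atom 5: C, bond orders sum to 4 (valence 4) → 0 H
  atom 6: C, bond orders sum to 4 (valence 4) → 0 H
  atom 7: N, bond orders sum to 3 (valence 3) → 0 H
  atom 8: C, bond orders sum to 4 (valence 4) → 0 H
  atom 9: C, bond orders sum to 1 (valence 4) → 3 H
  atom 10: C, bond orders sum to 4 (valence 4) → 0 H
  atom 11: O, bond orders sum to 2 (valence 2) → 0 H
  atom 12: C, bond orders sum to 1 (valence 4) → 3 H
  atom 13: C, bond orders sum to 4 (valence 4) → 0 H
  atom 14: O, bond orders sum to 2 (valence 2) → 0 H
  atom 15: C, bond orders sum to 1 (valence 4) → 3 H
Totals → C:11, H:13, N:1, O:3.
In Hill order: C11H13NO3.

C11H13NO3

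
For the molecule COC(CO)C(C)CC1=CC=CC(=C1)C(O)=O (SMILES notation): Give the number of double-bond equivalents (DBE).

5

Molecular formula: C13H18O4.
DoU = (2C + 2 + N − H − X) / 2, where X is the halogen count and O/S are ignored.
    = (2·13 + 2 + 0 − 18 − 0) / 2 = 10 / 2 = 5.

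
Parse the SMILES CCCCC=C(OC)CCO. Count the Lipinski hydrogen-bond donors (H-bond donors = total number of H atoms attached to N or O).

Donors: find every N or O and count the H atoms it carries.
  atom 7 (O): bond orders sum to 2 → 0 H
  atom 11 (O): bond orders sum to 1 → 1 H
Lipinski HBD = 1.

1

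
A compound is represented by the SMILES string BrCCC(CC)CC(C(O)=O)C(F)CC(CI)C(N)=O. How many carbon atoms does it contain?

13

Count every carbon token in the SMILES (each C, including those in ring-closure positions and inside branches).
Carbon count: 13.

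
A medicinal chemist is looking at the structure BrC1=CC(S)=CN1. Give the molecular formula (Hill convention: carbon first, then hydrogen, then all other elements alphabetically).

Walk through each heavy atom and fill implicit hydrogens from standard valence (C 4, N 3, O 2, S 2, halogen 1):
  atom 1: Br (halogen, monovalent) → 0 H
  atom 2: C, bond orders sum to 4 (valence 4) → 0 H
  atom 3: C, bond orders sum to 3 (valence 4) → 1 H
  atom 4: C, bond orders sum to 4 (valence 4) → 0 H
  atom 5: S, bond orders sum to 1 (valence 2) → 1 H
  atom 6: C, bond orders sum to 3 (valence 4) → 1 H
  atom 7: N, bond orders sum to 2 (valence 3) → 1 H
Totals → C:4, H:4, Br:1, N:1, S:1.

C4H4BrNS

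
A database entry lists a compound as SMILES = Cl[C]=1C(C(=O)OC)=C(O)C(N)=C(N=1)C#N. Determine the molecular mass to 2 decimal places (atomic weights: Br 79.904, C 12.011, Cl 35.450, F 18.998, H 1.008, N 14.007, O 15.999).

First, the molecular formula is C8H6ClN3O3 (counting implicit H from valence).
  C: 8 × 12.011 = 96.088
  Cl: 1 × 35.450 = 35.450
  H: 6 × 1.008 = 6.048
  N: 3 × 14.007 = 42.021
  O: 3 × 15.999 = 47.997
Sum: 8×12.011 + 1×35.450 + 6×1.008 + 3×14.007 + 3×15.999 = 227.604 → 227.60 g/mol.

227.60 g/mol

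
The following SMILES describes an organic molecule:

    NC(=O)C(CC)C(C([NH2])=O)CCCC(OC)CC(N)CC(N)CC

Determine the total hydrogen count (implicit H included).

36

Walk through each heavy atom and fill implicit hydrogens from standard valence (C 4, N 3, O 2, S 2, halogen 1):
  atom 1: N, bond orders sum to 1 (valence 3) → 2 H
  atom 2: C, bond orders sum to 4 (valence 4) → 0 H
  atom 3: O, bond orders sum to 2 (valence 2) → 0 H
  atom 4: C, bond orders sum to 3 (valence 4) → 1 H
  atom 5: C, bond orders sum to 2 (valence 4) → 2 H
  atom 6: C, bond orders sum to 1 (valence 4) → 3 H
  atom 7: C, bond orders sum to 3 (valence 4) → 1 H
  atom 8: C, bond orders sum to 4 (valence 4) → 0 H
  atom 9: N with explicit H count 2
  atom 10: O, bond orders sum to 2 (valence 2) → 0 H
  atom 11: C, bond orders sum to 2 (valence 4) → 2 H
  atom 12: C, bond orders sum to 2 (valence 4) → 2 H
  atom 13: C, bond orders sum to 2 (valence 4) → 2 H
  atom 14: C, bond orders sum to 3 (valence 4) → 1 H
  atom 15: O, bond orders sum to 2 (valence 2) → 0 H
  atom 16: C, bond orders sum to 1 (valence 4) → 3 H
  atom 17: C, bond orders sum to 2 (valence 4) → 2 H
  atom 18: C, bond orders sum to 3 (valence 4) → 1 H
  atom 19: N, bond orders sum to 1 (valence 3) → 2 H
  atom 20: C, bond orders sum to 2 (valence 4) → 2 H
  atom 21: C, bond orders sum to 3 (valence 4) → 1 H
  atom 22: N, bond orders sum to 1 (valence 3) → 2 H
  atom 23: C, bond orders sum to 2 (valence 4) → 2 H
  atom 24: C, bond orders sum to 1 (valence 4) → 3 H
Total hydrogens: 36.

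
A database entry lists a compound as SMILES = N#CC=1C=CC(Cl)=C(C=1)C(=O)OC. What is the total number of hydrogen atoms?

Walk through each heavy atom and fill implicit hydrogens from standard valence (C 4, N 3, O 2, S 2, halogen 1):
  atom 1: N, bond orders sum to 3 (valence 3) → 0 H
  atom 2: C, bond orders sum to 4 (valence 4) → 0 H
  atom 3: C, bond orders sum to 4 (valence 4) → 0 H
  atom 4: C, bond orders sum to 3 (valence 4) → 1 H
  atom 5: C, bond orders sum to 3 (valence 4) → 1 H
  atom 6: C, bond orders sum to 4 (valence 4) → 0 H
  atom 7: Cl (halogen, monovalent) → 0 H
  atom 8: C, bond orders sum to 4 (valence 4) → 0 H
  atom 9: C, bond orders sum to 3 (valence 4) → 1 H
  atom 10: C, bond orders sum to 4 (valence 4) → 0 H
  atom 11: O, bond orders sum to 2 (valence 2) → 0 H
  atom 12: O, bond orders sum to 2 (valence 2) → 0 H
  atom 13: C, bond orders sum to 1 (valence 4) → 3 H
Total hydrogens: 6.

6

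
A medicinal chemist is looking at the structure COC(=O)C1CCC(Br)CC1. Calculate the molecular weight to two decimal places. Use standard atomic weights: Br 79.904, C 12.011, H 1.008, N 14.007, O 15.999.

221.09 g/mol

First, the molecular formula is C8H13BrO2 (counting implicit H from valence).
  Br: 1 × 79.904 = 79.904
  C: 8 × 12.011 = 96.088
  H: 13 × 1.008 = 13.104
  O: 2 × 15.999 = 31.998
Sum: 1×79.904 + 8×12.011 + 13×1.008 + 2×15.999 = 221.094 → 221.09 g/mol.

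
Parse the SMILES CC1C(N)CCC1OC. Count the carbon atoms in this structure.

Count every carbon token in the SMILES (each C, including those in ring-closure positions and inside branches).
Carbon count: 7.

7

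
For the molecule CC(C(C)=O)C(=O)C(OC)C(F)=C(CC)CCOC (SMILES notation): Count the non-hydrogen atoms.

19

Every atom symbol written in the SMILES (organic subset) is one heavy atom; implicit H are not written.
Heavy atoms by element → C:14, F:1, O:4.
Total: 19.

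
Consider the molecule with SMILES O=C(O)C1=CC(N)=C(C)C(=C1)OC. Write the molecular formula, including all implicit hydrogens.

Walk through each heavy atom and fill implicit hydrogens from standard valence (C 4, N 3, O 2, S 2, halogen 1):
  atom 1: O, bond orders sum to 2 (valence 2) → 0 H
  atom 2: C, bond orders sum to 4 (valence 4) → 0 H
  atom 3: O, bond orders sum to 1 (valence 2) → 1 H
  atom 4: C, bond orders sum to 4 (valence 4) → 0 H
  atom 5: C, bond orders sum to 3 (valence 4) → 1 H
  atom 6: C, bond orders sum to 4 (valence 4) → 0 H
  atom 7: N, bond orders sum to 1 (valence 3) → 2 H
  atom 8: C, bond orders sum to 4 (valence 4) → 0 H
  atom 9: C, bond orders sum to 1 (valence 4) → 3 H
  atom 10: C, bond orders sum to 4 (valence 4) → 0 H
  atom 11: C, bond orders sum to 3 (valence 4) → 1 H
  atom 12: O, bond orders sum to 2 (valence 2) → 0 H
  atom 13: C, bond orders sum to 1 (valence 4) → 3 H
Totals → C:9, H:11, N:1, O:3.

C9H11NO3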